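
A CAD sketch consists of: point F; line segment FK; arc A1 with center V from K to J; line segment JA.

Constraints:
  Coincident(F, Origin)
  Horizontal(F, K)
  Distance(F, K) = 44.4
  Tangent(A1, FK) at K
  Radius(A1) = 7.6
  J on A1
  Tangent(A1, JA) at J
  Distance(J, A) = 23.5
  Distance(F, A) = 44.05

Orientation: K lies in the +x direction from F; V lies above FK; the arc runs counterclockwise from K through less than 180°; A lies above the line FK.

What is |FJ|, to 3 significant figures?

51.4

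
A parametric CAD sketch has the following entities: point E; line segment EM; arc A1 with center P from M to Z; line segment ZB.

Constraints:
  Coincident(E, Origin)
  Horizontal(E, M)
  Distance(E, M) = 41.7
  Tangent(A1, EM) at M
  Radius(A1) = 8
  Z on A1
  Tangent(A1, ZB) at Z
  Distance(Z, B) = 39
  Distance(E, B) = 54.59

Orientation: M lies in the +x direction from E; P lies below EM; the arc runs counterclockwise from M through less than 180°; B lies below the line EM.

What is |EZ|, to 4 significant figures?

34.49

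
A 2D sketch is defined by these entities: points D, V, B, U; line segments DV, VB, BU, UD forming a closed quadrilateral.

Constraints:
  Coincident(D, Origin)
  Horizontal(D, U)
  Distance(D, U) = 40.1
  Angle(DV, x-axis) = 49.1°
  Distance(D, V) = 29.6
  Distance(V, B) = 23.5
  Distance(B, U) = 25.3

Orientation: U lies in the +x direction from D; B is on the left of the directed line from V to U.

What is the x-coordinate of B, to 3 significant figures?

42.7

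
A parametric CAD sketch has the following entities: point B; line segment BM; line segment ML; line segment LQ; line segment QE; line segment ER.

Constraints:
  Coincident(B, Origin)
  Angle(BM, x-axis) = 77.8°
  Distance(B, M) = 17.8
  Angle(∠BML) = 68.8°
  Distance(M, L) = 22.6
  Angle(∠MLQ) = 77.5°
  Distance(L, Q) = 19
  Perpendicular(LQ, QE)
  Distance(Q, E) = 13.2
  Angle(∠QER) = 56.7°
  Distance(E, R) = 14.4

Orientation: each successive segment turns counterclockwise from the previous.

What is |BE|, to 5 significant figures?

1.2306

B is at the origin; BM runs at 77.8° with length 17.8, so M = (3.7616, 17.398). ∠BML = 68.8° gives ML at -171.00° from the x-axis; with |ML| = 22.6, L = (-18.560, 13.863). ∠MLQ = 77.5° gives LQ at -68.500° from the x-axis; with |LQ| = 19.0, Q = (-11.597, -3.8153). LQ is perpendicular to QE, so QE runs at 21.500°; with |QE| = 13.2, E = (0.68486, 1.0225). Then |BE| = |E − B| = 1.2306.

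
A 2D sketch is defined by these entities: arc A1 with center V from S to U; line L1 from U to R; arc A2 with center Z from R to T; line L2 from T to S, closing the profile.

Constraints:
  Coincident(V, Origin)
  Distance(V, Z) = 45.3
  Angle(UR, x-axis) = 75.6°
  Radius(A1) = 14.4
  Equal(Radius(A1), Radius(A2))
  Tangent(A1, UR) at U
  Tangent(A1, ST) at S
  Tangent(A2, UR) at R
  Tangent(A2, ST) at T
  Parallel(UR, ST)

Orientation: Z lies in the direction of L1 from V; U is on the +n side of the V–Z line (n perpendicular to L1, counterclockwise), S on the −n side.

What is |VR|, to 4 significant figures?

47.53

Tangency of A1 to both parallel lines with radius 14.4 puts U and S at V ± 14.4·n: U = (-13.95, 3.581), S = (13.95, -3.581). Equal radii place R and T the same way about Z: R = Z + 14.4·n = (-2.682, 47.46), T = Z − 14.4·n = (25.21, 40.30). Then |VR| = |R − V| = 47.53.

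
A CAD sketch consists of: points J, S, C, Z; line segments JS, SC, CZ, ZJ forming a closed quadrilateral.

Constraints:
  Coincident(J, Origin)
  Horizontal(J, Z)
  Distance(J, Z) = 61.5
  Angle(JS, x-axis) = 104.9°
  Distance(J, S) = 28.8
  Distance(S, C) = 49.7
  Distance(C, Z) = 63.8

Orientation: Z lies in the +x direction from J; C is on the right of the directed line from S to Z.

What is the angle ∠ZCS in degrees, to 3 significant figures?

80.8°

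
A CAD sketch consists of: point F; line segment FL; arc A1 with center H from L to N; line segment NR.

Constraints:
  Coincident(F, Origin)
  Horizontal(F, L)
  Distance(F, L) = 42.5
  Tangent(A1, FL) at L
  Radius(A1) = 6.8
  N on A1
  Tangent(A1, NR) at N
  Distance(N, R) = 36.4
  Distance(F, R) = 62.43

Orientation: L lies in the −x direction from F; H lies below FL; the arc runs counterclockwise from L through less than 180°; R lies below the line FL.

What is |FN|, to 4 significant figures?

49.84

Checks: |HL| = 6.800 ✓; |HN| = 6.800 ✓; ∠(HN, NR) = 90.00° ✓; |NR| = 36.40 ✓; |FR| = 62.43 ✓.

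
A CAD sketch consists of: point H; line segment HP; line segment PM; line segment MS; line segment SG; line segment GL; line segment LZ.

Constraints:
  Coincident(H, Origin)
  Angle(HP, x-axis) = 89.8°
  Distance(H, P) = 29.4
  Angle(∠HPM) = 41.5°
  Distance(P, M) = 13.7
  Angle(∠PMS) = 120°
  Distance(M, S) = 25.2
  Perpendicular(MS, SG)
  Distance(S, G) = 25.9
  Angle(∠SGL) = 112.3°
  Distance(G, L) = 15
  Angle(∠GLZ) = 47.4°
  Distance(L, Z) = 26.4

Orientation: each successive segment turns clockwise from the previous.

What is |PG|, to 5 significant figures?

34.989

H is at the origin; HP runs at 89.8° with length 29.4, so P = (0.10263, 29.400). ∠HPM = 41.5° gives PM at -48.700° from the x-axis; with |PM| = 13.7, M = (9.1446, 19.108). ∠PMS = 120.0° gives MS at -108.70° from the x-axis; with |MS| = 25.2, S = (1.0652, -4.7622). The perpendicularity gives SG at right angles to MS, so SG runs at 161.30°; with |SG| = 25.9, G = (-23.468, 3.5417). Then |PG| = |G − P| = 34.989.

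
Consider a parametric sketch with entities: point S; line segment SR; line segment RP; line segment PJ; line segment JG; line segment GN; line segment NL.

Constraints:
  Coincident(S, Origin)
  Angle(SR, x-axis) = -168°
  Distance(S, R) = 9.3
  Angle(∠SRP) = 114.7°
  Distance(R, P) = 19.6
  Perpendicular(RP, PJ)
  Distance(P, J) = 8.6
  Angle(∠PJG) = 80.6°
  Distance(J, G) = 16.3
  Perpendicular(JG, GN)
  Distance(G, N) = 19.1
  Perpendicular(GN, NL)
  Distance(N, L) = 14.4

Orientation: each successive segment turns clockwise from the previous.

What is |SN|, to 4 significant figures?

23.81

S is at the origin; SR runs at -168.0° with length 9.3, so R = (-9.097, -1.934). ∠SRP = 114.7° gives RP at 126.7° from the x-axis; with |RP| = 19.6, P = (-20.81, 13.78). RP ⟂ PJ, so PJ runs at 36.70°; with |PJ| = 8.6, J = (-13.91, 18.92). ∠PJG = 80.6° gives JG at -62.70° from the x-axis; with |JG| = 16.3, G = (-6.439, 4.436). The perpendicularity gives GN at right angles to JG, so GN runs at -152.7°; with |GN| = 19.1, N = (-23.41, -4.324). Then |SN| = |N − S| = 23.81.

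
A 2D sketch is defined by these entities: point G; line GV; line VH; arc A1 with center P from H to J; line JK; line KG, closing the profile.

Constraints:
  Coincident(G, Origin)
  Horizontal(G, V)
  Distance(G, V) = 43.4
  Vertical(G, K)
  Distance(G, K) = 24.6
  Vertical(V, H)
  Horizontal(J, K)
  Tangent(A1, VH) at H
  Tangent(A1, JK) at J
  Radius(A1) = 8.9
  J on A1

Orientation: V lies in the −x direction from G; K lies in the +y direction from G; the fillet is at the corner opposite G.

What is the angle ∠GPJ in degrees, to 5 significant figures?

114.47°

The virtual corner opposite G is at (-43.400, 24.600). A1 meets VH tangentially, so PH is at right angles to VH and A1 meets JK tangentially, so PJ is at right angles to JK, with radius 8.9, so the center P sits 8.9 in from both sides at P = (-34.500, 15.700). That places the tangent points at H = (-43.400, 15.700) on VH and J = (-34.500, 24.600) on JK. Then cos ∠GPJ = PG·PJ / (|PG||PJ|), giving 114.47°.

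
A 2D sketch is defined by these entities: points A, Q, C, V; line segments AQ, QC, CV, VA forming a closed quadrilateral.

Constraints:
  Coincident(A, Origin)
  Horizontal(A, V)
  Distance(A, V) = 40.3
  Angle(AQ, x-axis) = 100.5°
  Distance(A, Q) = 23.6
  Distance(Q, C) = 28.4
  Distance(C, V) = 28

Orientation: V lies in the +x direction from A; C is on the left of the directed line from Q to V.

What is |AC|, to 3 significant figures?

33.2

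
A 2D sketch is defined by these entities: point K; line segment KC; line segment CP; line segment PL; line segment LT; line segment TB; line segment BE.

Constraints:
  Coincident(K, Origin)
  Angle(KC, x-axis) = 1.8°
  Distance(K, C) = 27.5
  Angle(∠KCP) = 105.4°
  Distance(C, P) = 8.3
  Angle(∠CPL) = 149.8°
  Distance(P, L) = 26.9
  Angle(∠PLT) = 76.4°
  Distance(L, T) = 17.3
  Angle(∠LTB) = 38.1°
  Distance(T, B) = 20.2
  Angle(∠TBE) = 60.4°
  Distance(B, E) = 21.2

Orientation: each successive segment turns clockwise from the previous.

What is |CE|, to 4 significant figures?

42.92

K is at the origin; KC runs at 1.8° with length 27.5, so C = (27.49, 0.8638). ∠KCP = 105.4° gives CP at -72.80° from the x-axis; with |CP| = 8.3, P = (29.94, -7.065). ∠CPL = 149.8° gives PL at -103.0° from the x-axis; with |PL| = 26.9, L = (23.89, -33.28). ∠PLT = 76.4° gives LT at 153.4° from the x-axis; with |LT| = 17.3, T = (8.421, -25.53). ∠LTB = 38.1° gives TB at 11.50° from the x-axis; with |TB| = 20.2, B = (28.22, -21.50). ∠TBE = 60.4° gives BE at -108.1° from the x-axis; with |BE| = 21.2, E = (21.63, -41.65). Then |CE| = |E − C| = 42.92.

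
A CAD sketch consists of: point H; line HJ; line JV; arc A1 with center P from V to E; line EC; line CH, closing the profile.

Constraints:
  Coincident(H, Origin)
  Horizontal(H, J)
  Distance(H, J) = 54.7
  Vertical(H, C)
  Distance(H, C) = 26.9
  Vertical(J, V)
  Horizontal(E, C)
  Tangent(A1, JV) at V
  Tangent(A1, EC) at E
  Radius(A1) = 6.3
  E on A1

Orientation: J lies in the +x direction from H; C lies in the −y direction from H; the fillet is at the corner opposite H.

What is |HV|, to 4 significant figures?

58.45

The virtual corner opposite H is at (54.70, -26.90). The tangent condition forces PV to be normal to JV and tangency of A1 to EC means the radius PE is perpendicular to EC, with radius 6.3, so the center P sits 6.3 in from both sides at P = (48.40, -20.60). That places the tangent points at V = (54.70, -20.60) on JV and E = (48.40, -26.90) on EC. Then |HV| = |V − H| = 58.45.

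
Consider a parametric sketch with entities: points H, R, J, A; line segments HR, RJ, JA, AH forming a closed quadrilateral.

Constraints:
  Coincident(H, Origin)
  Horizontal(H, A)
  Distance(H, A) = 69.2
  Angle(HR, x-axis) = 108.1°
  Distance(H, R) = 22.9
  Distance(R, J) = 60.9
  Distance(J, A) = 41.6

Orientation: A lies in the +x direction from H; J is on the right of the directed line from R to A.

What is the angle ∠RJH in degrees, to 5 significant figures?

13.499°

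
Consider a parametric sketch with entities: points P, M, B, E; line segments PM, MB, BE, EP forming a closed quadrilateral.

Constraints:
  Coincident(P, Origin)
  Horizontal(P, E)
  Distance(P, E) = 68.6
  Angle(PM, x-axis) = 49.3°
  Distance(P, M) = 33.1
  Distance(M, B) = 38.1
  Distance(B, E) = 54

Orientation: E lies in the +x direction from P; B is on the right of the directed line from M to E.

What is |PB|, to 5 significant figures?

20.443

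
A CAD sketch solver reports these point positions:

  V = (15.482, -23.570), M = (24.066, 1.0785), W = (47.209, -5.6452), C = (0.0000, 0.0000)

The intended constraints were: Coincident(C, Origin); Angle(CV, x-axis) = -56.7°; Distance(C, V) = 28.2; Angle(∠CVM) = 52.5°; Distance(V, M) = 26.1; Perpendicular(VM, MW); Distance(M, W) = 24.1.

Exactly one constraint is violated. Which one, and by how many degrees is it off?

Perpendicular(VM, MW) — off by 3.00°.

C = (0.00, 0.00) ✓; CV at -56.70° ✓; |CV| = 28.20 ✓; ∠CVM = 52.50° ✓; |VM| = 26.10 ✓; ∠(VM, MW) = 87.00° ✗; |MW| = 24.10 ✓.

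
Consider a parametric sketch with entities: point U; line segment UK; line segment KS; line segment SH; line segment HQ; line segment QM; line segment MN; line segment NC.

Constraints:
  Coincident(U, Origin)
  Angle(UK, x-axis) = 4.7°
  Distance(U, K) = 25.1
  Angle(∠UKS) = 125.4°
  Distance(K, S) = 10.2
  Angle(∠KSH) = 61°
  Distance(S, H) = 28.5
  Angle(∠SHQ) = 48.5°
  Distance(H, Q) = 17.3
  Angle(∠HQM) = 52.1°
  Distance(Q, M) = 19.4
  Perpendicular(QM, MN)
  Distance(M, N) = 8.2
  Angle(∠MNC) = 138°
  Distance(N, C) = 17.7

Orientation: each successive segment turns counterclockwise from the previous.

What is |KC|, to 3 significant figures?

32.5

The perpendicularity gives MN at right angles to QM, so MN runs at 168°; with |MN| = 8.2, N = (8.93, 19.1). ∠MNC = 138.0° gives NC at -150° from the x-axis; with |NC| = 17.7, C = (-6.44, 10.3). Then |KC| = |C − K| = 32.5.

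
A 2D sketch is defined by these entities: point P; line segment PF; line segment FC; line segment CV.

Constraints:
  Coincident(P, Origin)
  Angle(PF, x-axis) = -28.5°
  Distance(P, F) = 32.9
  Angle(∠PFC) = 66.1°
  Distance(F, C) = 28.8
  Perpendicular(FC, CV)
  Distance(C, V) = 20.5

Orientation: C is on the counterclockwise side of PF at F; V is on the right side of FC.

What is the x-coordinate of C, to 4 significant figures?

31.22

P is at the origin; PF runs at -28.5° with length 32.9, so F = 32.9·(cos -28.5°, sin -28.5°) = (28.91, -15.70). ∠PFC = 66.1°, so FC runs at -28.5° + (180° − 66.1°) = 85.40° from the x-axis; with |FC| = 28.8, C = F + 28.8·(cos 85.40°, sin 85.40°) = (31.22, 13.01). So C.x = 31.22.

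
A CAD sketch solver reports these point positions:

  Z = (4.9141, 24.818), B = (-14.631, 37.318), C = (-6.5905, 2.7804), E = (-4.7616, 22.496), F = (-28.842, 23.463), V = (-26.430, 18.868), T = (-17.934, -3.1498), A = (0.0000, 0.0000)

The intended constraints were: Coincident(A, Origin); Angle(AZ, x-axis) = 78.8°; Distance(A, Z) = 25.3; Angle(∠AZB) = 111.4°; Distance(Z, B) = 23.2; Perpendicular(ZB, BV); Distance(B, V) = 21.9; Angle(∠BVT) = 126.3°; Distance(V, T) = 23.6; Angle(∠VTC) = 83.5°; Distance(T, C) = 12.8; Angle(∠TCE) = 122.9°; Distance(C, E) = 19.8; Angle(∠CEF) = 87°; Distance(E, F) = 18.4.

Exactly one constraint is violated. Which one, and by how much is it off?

Distance(E, F) = 18.4 — off by 5.70.

A = (0.00, 0.00) ✓; AZ at 78.80° ✓; |AZ| = 25.30 ✓; ∠AZB = 111.4° ✓; |ZB| = 23.20 ✓; ∠(ZB, BV) = 90.00° ✓; |BV| = 21.90 ✓; ∠BVT = 126.3° ✓; |VT| = 23.60 ✓; ∠VTC = 83.50° ✓; |TC| = 12.80 ✓; ∠TCE = 122.9° ✓; |CE| = 19.80 ✓; ∠CEF = 87.00° ✓; |EF| = 24.10 ✗.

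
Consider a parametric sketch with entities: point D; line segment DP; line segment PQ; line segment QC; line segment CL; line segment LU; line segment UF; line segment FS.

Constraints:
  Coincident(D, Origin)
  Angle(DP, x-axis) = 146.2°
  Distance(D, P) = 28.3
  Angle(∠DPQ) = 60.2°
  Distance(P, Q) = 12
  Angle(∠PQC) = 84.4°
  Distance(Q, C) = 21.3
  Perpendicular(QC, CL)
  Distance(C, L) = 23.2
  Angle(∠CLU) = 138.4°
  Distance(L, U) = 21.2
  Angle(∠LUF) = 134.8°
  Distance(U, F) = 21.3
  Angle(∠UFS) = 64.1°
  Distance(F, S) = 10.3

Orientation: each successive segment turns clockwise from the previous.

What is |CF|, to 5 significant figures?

53.558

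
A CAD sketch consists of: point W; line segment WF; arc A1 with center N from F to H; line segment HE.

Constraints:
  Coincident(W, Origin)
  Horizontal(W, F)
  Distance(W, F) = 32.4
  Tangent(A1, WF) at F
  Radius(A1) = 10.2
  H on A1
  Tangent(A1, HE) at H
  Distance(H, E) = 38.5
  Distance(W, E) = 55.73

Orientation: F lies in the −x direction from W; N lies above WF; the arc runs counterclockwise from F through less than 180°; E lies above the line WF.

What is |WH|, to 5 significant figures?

24.863

Checks: W.y = 0.00, F.y = 0.00 ✓; |NH| = 10.20 ✓; ∠(NH, HE) = 90.00° ✓; |HE| = 38.50 ✓; |WE| = 55.73 ✓.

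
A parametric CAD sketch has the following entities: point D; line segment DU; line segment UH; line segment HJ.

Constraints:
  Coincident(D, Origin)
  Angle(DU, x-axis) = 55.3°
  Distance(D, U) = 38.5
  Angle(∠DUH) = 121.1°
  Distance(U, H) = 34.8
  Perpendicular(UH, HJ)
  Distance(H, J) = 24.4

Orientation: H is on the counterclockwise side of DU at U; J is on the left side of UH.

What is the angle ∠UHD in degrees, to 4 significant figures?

31.08°

D is at the origin; DU runs at 55.3° with length 38.5, so U = 38.5·(cos 55.3°, sin 55.3°) = (21.92, 31.65). ∠DUH = 121.1°, so UH runs at 55.3° + (180° − 121.1°) = 114.2° from the x-axis; with |UH| = 34.8, H = U + 34.8·(cos 114.2°, sin 114.2°) = (7.652, 63.39). Then cos ∠UHD = HU·HD / (|HU||HD|), giving 31.08°.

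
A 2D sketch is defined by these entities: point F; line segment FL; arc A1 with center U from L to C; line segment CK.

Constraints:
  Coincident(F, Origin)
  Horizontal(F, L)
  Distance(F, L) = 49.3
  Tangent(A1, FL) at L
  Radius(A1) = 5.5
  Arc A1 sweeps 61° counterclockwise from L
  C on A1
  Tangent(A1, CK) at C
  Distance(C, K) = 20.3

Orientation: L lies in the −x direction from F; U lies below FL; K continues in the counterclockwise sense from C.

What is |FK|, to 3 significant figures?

67.2

F is at the origin; FL is horizontal with |FL| = 49.3 and L on the −x side, so L = (-49.3, 0.00). Tangency of A1 to FL means the radius UL is perpendicular to FL, so U = L + (0, -5.5) = (-49.3, -5.50). On A1, L sits at bearing 90° from U; a 61° counterclockwise sweep puts C at bearing 151°, so C = U + 5.5·(cos 151°, sin 151°) = (-54.1, -2.83). The tangent condition forces UC to be normal to CK, so CK runs along (−sin 151°, cos 151°); with |CK| = 20.3, K = (-64.0, -20.6). Then |FK| = |K − F| = 67.2.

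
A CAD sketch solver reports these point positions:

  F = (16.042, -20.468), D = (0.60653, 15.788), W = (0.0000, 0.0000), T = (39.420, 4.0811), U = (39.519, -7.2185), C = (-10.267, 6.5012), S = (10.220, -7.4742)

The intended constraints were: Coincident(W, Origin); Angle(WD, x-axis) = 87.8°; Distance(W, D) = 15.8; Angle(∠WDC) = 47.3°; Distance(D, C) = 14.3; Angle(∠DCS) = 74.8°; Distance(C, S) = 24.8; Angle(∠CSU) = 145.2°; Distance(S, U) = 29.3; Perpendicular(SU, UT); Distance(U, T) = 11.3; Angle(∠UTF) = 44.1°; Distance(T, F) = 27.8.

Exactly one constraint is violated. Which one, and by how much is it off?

Distance(T, F) = 27.8 — off by 6.10.

W = (0.00, 0.00) ✓; WD at 87.80° ✓; |WD| = 15.80 ✓; ∠WDC = 47.30° ✓; |DC| = 14.30 ✓; ∠DCS = 74.80° ✓; |CS| = 24.80 ✓; ∠CSU = 145.2° ✓; |SU| = 29.30 ✓; ∠(SU, UT) = 90.00° ✓; |UT| = 11.30 ✓; ∠UTF = 44.10° ✓; |TF| = 33.90 ✗.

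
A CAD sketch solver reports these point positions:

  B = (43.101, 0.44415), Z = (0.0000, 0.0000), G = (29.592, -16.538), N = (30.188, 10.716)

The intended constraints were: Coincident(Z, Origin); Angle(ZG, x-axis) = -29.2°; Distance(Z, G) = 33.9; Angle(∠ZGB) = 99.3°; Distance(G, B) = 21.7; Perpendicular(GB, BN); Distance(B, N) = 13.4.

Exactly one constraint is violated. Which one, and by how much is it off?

Distance(B, N) = 13.4 — off by 3.10.

Z = (0.00, 0.00) ✓; ZG at -29.20° ✓; |ZG| = 33.90 ✓; ∠ZGB = 99.30° ✓; |GB| = 21.70 ✓; ∠(GB, BN) = 90.00° ✓; |BN| = 16.50 ✗.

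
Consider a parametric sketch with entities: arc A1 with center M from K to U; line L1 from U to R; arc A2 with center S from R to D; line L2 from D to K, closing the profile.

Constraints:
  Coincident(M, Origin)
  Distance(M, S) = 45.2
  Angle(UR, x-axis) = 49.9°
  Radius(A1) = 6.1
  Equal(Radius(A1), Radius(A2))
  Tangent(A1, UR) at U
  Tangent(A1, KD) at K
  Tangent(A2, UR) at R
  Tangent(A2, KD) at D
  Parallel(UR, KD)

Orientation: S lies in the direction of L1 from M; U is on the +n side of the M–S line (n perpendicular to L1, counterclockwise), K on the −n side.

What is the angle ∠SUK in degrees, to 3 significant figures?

82.3°

M is at the origin and S lies 45.2 along u from M, so S = 45.2·u = (29.1, 34.6). Tangency of A1 to both parallel lines with radius 6.1 puts U and K at M ± 6.1·n: U = (-4.67, 3.93), K = (4.67, -3.93). Then cos ∠SUK = US·UK / (|US||UK|), giving 82.3°.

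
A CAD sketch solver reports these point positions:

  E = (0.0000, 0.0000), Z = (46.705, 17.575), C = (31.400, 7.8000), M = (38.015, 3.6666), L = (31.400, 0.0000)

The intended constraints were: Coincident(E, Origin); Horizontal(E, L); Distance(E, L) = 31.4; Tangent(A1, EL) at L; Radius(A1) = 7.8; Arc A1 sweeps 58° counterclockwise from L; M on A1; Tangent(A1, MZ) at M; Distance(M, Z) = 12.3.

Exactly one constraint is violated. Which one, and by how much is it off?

Distance(M, Z) = 12.3 — off by 4.10.

E = (0.00, 0.00) ✓; E.y = 0.00, L.y = 0.00 ✓; |EL| = 31.40 ✓; ∠(CL, LE) = 90.00° ✓; |CL| = 7.800 ✓; bearing(C→M) − bearing(C→L) = 58.00° ✓; |CM| = 7.800 ✓; ∠(CM, MZ) = 90.00° ✓; |MZ| = 16.40 ✗.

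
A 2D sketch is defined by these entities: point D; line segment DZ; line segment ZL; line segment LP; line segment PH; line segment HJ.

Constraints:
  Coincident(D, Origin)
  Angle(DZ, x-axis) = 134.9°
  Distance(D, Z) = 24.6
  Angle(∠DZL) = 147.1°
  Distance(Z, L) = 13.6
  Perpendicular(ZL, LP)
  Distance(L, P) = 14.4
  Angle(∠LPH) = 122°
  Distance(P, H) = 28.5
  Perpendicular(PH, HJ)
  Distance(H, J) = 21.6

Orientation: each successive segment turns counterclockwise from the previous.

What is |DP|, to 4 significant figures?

34.27

∠DZL = 147.1° gives ZL at 167.8° from the x-axis; with |ZL| = 13.6, L = (-30.66, 20.30). ZL is perpendicular to LP, so LP runs at -102.2°; with |LP| = 14.4, P = (-33.70, 6.224). Then |DP| = |P − D| = 34.27.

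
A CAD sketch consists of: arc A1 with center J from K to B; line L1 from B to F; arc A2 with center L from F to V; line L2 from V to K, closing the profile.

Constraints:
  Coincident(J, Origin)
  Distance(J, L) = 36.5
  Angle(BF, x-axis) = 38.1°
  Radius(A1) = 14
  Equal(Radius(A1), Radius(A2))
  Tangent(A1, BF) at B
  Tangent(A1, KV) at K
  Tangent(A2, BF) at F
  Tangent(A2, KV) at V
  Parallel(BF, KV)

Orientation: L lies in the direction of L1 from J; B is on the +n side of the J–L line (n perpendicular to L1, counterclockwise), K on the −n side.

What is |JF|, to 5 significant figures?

39.093

The slot axis is L1's direction at 38.1°, so u = (cos 38.1°, sin 38.1°) = (0.78694, 0.61704) and n = (−sin 38.1°, cos 38.1°) = (-0.61704, 0.78694). J is at the origin and L lies 36.5 along u from J, so L = 36.5·u = (28.723, 22.522). Tangency of A1 to both parallel lines with radius 14.0 puts B and K at J ± 14.0·n: B = (-8.6385, 11.017), K = (8.6385, -11.017). Equal radii place F and V the same way about L: F = L + 14.0·n = (20.085, 33.539), V = L − 14.0·n = (37.362, 11.505). Then |JF| = |F − J| = 39.093.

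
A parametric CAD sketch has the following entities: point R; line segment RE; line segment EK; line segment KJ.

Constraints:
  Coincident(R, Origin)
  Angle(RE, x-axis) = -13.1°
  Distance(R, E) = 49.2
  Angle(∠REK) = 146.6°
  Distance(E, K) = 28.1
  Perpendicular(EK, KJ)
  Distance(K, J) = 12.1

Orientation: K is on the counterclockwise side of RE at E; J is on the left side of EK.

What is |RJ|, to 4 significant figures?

70.78

R is at the origin; RE runs at -13.1° with length 49.2, so E = 49.2·(cos -13.1°, sin -13.1°) = (47.92, -11.15). ∠REK = 146.6°, so EK runs at -13.1° + (180° − 146.6°) = 20.30° from the x-axis; with |EK| = 28.1, K = E + 28.1·(cos 20.30°, sin 20.30°) = (74.27, -1.402). The perpendicularity gives KJ at right angles to EK; with |KJ| = 12.1 on the left of EK, J = K + 12.1·(-0.3469, 0.9379) = (70.08, 9.946). Then |RJ| = |J − R| = 70.78.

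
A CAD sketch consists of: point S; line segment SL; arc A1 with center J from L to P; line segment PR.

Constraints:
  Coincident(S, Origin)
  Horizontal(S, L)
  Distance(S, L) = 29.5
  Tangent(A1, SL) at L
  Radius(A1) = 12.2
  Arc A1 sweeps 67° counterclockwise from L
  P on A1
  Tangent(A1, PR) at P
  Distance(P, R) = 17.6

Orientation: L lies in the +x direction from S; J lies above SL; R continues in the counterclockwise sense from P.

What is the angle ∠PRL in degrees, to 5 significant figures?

14.457°

On A1, L sits at bearing -90° from J; a 67° counterclockwise sweep puts P at bearing -23°, so P = J + 12.2·(cos -23°, sin -23°) = (40.730, 7.4331). Since A1 is tangent to PR there, JP ⟂ PR, so PR runs along (−sin -23°, cos -23°); with |PR| = 17.6, R = (47.607, 23.634). Then cos ∠PRL = RP·RL / (|RP||RL|), giving 14.457°.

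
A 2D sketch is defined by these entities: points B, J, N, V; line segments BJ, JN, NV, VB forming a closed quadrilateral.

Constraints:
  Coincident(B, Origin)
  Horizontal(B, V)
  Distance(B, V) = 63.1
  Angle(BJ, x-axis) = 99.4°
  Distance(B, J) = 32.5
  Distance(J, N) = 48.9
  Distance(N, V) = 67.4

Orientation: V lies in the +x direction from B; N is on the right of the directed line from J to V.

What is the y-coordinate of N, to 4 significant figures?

-16.74

Checks: |JN| = 48.90 ✓; |NV| = 67.40 ✓.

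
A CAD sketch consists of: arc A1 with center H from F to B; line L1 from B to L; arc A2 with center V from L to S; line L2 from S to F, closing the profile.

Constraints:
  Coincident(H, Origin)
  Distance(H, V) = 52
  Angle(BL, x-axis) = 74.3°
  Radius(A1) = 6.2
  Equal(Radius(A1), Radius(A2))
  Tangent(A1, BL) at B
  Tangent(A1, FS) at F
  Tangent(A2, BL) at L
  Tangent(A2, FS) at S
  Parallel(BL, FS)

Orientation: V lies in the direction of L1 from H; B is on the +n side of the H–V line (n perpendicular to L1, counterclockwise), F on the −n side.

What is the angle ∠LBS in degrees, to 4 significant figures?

13.41°

The slot axis is L1's direction at 74.3°, so u = (cos 74.3°, sin 74.3°) = (0.2706, 0.9627) and n = (−sin 74.3°, cos 74.3°) = (-0.9627, 0.2706). H is at the origin and V lies 52.0 along u from H, so V = 52.0·u = (14.07, 50.06). Tangency of A1 to both parallel lines with radius 6.2 puts B and F at H ± 6.2·n: B = (-5.969, 1.678), F = (5.969, -1.678). Equal radii place L and S the same way about V: L = V + 6.2·n = (8.103, 51.74), S = V − 6.2·n = (20.04, 48.38). Then cos ∠LBS = BL·BS / (|BL||BS|), giving 13.41°.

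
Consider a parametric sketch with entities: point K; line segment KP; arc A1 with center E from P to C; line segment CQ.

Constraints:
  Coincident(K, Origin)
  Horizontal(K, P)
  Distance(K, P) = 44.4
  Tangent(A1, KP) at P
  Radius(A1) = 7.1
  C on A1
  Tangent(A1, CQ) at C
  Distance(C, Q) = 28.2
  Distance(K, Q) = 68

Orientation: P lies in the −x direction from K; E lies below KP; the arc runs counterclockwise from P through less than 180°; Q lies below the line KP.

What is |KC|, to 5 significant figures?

51.338

K is at the origin; KP is horizontal with |KP| = 44.4 and P on the −x side, so P = (-44.400, 0.0000). A1 meets KP tangentially, so EP is at right angles to KP, so E = P + (0, -7.1) = (-44.400, -7.1000). Since EC ⟂ CQ (tangency), |EQ| = √(7.1² + 28.2²) = 29.080 regardless of where C sits on A1. So Q lies on both circle(K, 68.0) and circle(E, 29.080); the below-KP intersection is Q = (-60.286, -31.457). C is the foot of the tangent from Q: C = (-51.114, -4.7906).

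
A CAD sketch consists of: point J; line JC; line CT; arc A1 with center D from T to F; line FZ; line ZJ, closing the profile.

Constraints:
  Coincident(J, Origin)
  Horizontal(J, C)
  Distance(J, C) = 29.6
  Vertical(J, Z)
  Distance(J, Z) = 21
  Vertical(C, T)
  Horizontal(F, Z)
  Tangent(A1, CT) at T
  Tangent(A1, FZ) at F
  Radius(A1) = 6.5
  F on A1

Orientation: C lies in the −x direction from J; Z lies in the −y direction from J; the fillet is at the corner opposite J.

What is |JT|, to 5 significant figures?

32.961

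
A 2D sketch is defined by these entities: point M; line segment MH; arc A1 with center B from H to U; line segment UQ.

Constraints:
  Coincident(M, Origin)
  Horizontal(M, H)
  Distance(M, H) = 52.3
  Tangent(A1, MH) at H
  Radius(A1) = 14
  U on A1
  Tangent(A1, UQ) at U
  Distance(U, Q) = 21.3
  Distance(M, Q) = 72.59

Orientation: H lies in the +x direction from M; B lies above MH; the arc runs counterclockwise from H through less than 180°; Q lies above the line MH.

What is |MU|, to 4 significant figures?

68.11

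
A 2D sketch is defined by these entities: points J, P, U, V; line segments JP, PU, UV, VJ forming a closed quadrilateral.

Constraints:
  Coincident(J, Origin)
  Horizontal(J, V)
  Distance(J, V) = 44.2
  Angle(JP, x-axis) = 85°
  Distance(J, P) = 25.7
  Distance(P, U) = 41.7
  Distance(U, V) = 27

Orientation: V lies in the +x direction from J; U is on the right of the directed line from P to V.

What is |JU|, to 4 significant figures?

23.43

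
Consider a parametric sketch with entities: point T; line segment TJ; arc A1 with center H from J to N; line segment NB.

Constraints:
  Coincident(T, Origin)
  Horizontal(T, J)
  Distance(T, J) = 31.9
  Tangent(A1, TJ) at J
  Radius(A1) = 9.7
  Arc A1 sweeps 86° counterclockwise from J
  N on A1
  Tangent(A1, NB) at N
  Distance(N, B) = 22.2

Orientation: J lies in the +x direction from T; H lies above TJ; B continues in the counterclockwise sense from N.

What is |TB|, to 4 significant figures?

53.21

On A1, J sits at bearing -90° from H; an 86° counterclockwise sweep puts N at bearing -4°, so N = H + 9.7·(cos -4°, sin -4°) = (41.58, 9.023). Tangency of A1 to NB means the radius HN is perpendicular to NB, so NB runs along (−sin -4°, cos -4°); with |NB| = 22.2, B = (43.12, 31.17). Then |TB| = |B − T| = 53.21.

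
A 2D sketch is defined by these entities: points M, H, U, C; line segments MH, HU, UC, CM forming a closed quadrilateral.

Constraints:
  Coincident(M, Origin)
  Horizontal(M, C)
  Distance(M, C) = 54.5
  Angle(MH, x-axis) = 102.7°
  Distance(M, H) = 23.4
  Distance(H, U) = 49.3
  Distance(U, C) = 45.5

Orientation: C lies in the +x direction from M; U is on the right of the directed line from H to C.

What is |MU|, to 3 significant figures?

26.7

Checks: |HU| = 49.30 ✓; |UC| = 45.50 ✓.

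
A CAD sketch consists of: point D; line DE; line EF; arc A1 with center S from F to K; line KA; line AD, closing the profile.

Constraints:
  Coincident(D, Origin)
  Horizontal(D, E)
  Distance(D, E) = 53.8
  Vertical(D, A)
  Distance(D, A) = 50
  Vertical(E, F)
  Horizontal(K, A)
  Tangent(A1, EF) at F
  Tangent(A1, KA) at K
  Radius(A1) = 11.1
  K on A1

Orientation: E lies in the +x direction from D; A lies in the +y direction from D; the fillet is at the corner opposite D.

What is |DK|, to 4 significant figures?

65.75

D is at the origin; DE is horizontal with |DE| = 53.8 and E on the +x side, so E = (53.80, 0.000). DA is vertical with |DA| = 50.0 and A on the +y side, so A = (0.000, 50.00). The virtual corner opposite D is at (53.80, 50.00). Since A1 is tangent to EF there, SF ⟂ EF and since A1 is tangent to KA there, SK ⟂ KA, with radius 11.1, so the center S sits 11.1 in from both sides at S = (42.70, 38.90). That places the tangent points at F = (53.80, 38.90) on EF and K = (42.70, 50.00) on KA. Then |DK| = |K − D| = 65.75.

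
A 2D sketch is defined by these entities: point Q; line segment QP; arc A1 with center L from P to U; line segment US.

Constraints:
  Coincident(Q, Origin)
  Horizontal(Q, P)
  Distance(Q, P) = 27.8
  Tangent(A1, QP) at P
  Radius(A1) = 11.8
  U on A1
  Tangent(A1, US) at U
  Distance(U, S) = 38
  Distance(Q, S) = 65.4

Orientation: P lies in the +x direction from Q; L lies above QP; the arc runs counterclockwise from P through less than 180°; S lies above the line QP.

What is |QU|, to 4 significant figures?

40.80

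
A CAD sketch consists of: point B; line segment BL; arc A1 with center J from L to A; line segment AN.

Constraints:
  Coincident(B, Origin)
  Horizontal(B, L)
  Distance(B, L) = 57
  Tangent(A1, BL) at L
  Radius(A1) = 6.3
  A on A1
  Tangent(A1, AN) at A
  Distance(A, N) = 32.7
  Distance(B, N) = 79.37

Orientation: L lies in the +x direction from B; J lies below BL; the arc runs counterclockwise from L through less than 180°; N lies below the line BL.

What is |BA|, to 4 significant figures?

52.74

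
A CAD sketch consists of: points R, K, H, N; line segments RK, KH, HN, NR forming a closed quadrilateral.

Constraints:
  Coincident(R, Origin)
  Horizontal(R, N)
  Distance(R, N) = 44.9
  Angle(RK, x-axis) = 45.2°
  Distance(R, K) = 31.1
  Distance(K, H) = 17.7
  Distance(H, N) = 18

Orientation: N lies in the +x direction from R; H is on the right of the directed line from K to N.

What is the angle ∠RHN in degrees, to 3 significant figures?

152°

Checks: R.y = 0.00, N.y = 0.00 ✓; |KH| = 17.70 ✓; |HN| = 18.00 ✓.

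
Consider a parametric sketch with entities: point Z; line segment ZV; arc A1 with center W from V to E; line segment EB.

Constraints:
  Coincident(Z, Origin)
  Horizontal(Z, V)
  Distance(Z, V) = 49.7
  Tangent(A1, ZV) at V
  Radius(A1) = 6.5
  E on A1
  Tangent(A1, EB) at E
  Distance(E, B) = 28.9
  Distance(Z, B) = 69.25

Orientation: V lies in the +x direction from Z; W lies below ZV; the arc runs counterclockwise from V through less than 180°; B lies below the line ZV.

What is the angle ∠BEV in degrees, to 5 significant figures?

118.26°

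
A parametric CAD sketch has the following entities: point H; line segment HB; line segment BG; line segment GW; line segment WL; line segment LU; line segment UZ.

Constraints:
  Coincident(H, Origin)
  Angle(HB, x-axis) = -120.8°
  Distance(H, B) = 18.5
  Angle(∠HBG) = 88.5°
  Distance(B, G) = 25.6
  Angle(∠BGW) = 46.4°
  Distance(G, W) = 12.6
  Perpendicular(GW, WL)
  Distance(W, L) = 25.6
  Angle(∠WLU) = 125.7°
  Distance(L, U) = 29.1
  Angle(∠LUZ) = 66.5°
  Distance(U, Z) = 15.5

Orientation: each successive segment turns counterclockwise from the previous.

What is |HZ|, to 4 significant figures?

50.11

∠WLU = 125.7° gives LU at -111.4° from the x-axis; with |LU| = 29.1, U = (-25.68, -49.63). ∠LUZ = 66.5° gives UZ at 2.100° from the x-axis; with |UZ| = 15.5, Z = (-10.20, -49.06). Then |HZ| = |Z − H| = 50.11.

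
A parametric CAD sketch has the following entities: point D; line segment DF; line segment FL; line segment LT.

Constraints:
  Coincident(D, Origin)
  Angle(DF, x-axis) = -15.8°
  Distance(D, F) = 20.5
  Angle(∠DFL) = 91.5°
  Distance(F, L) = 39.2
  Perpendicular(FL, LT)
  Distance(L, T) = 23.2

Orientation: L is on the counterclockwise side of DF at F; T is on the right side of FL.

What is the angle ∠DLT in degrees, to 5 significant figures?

117.28°

D is at the origin; DF runs at -15.8° with length 20.5, so F = 20.5·(cos -15.8°, sin -15.8°) = (19.725, -5.5817). ∠DFL = 91.5°, so FL runs at -15.8° + (180° − 91.5°) = 72.700° from the x-axis; with |FL| = 39.2, L = F + 39.2·(cos 72.700°, sin 72.700°) = (31.383, 31.845). FL is perpendicular to LT; with |LT| = 23.2 on the right of FL, T = L + 23.2·(0.95476, -0.29737) = (53.533, 24.946). Then cos ∠DLT = LD·LT / (|LD||LT|), giving 117.28°.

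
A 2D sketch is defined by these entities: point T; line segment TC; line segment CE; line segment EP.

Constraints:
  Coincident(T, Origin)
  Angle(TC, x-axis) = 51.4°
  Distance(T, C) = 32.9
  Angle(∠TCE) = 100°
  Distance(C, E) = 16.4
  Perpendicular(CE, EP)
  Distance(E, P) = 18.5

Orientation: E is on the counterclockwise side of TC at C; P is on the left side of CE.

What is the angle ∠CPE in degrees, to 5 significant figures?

41.557°

∠TCE = 100.0°, so CE runs at 51.4° + (180° − 100.0°) = 131.40° from the x-axis; with |CE| = 16.4, E = C + 16.4·(cos 131.40°, sin 131.40°) = (9.6801, 38.014). The perpendicularity gives EP at right angles to CE; with |EP| = 18.5 on the left of CE, P = E + 18.5·(-0.75011, -0.66131) = (-4.1969, 25.780). Then cos ∠CPE = PC·PE / (|PC||PE|), giving 41.557°.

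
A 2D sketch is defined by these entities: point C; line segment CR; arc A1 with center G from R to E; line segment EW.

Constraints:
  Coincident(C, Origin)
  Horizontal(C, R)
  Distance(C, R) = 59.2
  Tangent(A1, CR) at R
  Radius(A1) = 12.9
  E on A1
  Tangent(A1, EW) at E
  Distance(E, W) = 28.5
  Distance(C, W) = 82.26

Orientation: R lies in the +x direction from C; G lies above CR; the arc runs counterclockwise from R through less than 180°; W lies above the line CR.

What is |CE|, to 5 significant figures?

73.340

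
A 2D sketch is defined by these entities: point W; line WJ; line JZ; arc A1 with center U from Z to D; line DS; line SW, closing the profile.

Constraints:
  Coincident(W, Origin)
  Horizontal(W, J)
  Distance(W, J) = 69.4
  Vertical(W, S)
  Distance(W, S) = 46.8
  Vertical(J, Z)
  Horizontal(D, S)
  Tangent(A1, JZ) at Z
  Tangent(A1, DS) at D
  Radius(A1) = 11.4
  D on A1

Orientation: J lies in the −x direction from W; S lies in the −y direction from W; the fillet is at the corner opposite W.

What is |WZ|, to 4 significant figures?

77.91

W is at the origin; WJ is horizontal with |WJ| = 69.4 and J on the −x side, so J = (-69.40, 0.000). W and S share the same x with |WS| = 46.8 and S on the −y side, so S = (0.000, -46.80). The virtual corner opposite W is at (-69.40, -46.80). A1 meets JZ tangentially, so UZ is at right angles to JZ and the tangent condition forces UD to be normal to DS, with radius 11.4, so the center U sits 11.4 in from both sides at U = (-58.00, -35.40). That places the tangent points at Z = (-69.40, -35.40) on JZ and D = (-58.00, -46.80) on DS. Then |WZ| = |Z − W| = 77.91.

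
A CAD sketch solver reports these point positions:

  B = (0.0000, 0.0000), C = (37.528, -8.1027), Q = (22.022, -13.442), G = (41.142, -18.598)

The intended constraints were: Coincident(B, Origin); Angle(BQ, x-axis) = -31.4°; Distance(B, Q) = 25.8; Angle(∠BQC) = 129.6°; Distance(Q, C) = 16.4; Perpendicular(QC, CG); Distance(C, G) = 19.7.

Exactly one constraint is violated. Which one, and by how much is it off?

Distance(C, G) = 19.7 — off by 8.60.

B = (0.00, 0.00) ✓; BQ at -31.40° ✓; |BQ| = 25.80 ✓; ∠BQC = 129.6° ✓; |QC| = 16.40 ✓; ∠(QC, CG) = 90.00° ✓; |CG| = 11.10 ✗.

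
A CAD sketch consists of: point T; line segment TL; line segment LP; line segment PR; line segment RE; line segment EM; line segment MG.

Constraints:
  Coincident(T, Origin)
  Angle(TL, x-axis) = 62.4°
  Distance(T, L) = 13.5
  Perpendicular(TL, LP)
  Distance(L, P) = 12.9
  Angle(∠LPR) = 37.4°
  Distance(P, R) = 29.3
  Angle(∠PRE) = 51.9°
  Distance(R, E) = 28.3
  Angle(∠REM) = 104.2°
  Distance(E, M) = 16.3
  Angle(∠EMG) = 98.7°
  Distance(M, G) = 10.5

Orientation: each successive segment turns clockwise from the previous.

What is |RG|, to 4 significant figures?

30.12

T is at the origin; TL runs at 62.4° with length 13.5, so L = (6.254, 11.96). TL ⟂ LP, so LP runs at -27.60°; with |LP| = 12.9, P = (17.69, 5.987). ∠LPR = 37.4° gives PR at -170.2° from the x-axis; with |PR| = 29.3, R = (-11.19, 1.000). ∠PRE = 51.9° gives RE at 61.70° from the x-axis; with |RE| = 28.3, E = (2.231, 25.92). ∠REM = 104.2° gives EM at -14.10° from the x-axis; with |EM| = 16.3, M = (18.04, 21.95). ∠EMG = 98.7° gives MG at -95.40° from the x-axis; with |MG| = 10.5, G = (17.05, 11.49). Then |RG| = |G − R| = 30.12.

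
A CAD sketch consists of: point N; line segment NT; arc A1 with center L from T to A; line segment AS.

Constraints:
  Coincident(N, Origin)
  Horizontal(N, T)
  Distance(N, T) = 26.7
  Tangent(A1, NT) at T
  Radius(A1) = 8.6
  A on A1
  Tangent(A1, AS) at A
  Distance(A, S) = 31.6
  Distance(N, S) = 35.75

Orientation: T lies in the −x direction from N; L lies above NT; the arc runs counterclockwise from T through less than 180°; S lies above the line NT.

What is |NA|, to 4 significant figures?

19.47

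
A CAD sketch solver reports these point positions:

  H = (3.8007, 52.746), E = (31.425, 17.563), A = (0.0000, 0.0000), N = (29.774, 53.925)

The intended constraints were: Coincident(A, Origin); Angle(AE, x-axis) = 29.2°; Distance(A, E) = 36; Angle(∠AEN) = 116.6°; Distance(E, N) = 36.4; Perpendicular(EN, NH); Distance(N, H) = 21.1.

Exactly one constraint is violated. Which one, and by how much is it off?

Distance(N, H) = 21.1 — off by 4.90.

A = (0.00, 0.00) ✓; AE at 29.20° ✓; |AE| = 36.00 ✓; ∠AEN = 116.6° ✓; |EN| = 36.40 ✓; ∠(EN, NH) = 90.00° ✓; |NH| = 26.00 ✗.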